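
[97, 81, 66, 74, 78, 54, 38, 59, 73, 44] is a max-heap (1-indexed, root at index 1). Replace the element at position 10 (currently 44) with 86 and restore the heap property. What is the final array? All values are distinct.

[97, 86, 66, 74, 81, 54, 38, 59, 73, 78]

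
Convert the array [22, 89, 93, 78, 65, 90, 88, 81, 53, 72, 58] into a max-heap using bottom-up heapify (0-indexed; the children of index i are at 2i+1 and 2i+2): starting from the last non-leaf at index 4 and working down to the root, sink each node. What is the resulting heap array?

[93, 89, 90, 81, 72, 22, 88, 78, 53, 65, 58]

sift down from index 4:
  65 vs larger child 72 at index 9, swap → [22, 89, 93, 78, 72, 90, 88, 81, 53, 65, 58]
sift down from index 3:
  78 vs larger child 81 at index 7, swap → [22, 89, 93, 81, 72, 90, 88, 78, 53, 65, 58]
sift down from index 2: already satisfies heap property
sift down from index 1: already satisfies heap property
sift down from index 0:
  22 vs larger child 93 at index 2, swap → [93, 89, 22, 81, 72, 90, 88, 78, 53, 65, 58]
  22 vs larger child 90 at index 5, swap → [93, 89, 90, 81, 72, 22, 88, 78, 53, 65, 58]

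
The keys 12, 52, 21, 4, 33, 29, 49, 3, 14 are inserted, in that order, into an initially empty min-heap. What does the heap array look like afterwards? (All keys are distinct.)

Insert 12:
  append 12 at index 0 → [12] (no swap needed)
Insert 52:
  append 52 at index 1 → [12, 52] (no swap needed)
Insert 21:
  append 21 at index 2 → [12, 52, 21] (no swap needed)
Insert 4:
  append 4 at index 3 → [12, 52, 21, 4]
  4 < parent 52 at index 1, swap → [12, 4, 21, 52]
  4 < parent 12 at index 0, swap → [4, 12, 21, 52]
Insert 33:
  append 33 at index 4 → [4, 12, 21, 52, 33] (no swap needed)
Insert 29:
  append 29 at index 5 → [4, 12, 21, 52, 33, 29] (no swap needed)
Insert 49:
  append 49 at index 6 → [4, 12, 21, 52, 33, 29, 49] (no swap needed)
Insert 3:
  append 3 at index 7 → [4, 12, 21, 52, 33, 29, 49, 3]
  3 < parent 52 at index 3, swap → [4, 12, 21, 3, 33, 29, 49, 52]
  3 < parent 12 at index 1, swap → [4, 3, 21, 12, 33, 29, 49, 52]
  3 < parent 4 at index 0, swap → [3, 4, 21, 12, 33, 29, 49, 52]
Insert 14:
  append 14 at index 8 → [3, 4, 21, 12, 33, 29, 49, 52, 14] (no swap needed)

[3, 4, 21, 12, 33, 29, 49, 52, 14]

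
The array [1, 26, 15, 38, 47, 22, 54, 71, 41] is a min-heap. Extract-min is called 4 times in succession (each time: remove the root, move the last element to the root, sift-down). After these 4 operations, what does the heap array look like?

extract-min #1 returns 1:
  remove root 1; move last element 41 to root → [41, 26, 15, 38, 47, 22, 54, 71]
  41 vs smaller child 15 at index 2, swap → [15, 26, 41, 38, 47, 22, 54, 71]
  41 vs smaller child 22 at index 5, swap → [15, 26, 22, 38, 47, 41, 54, 71]
extract-min #2 returns 15:
  remove root 15; move last element 71 to root → [71, 26, 22, 38, 47, 41, 54]
  71 vs smaller child 22 at index 2, swap → [22, 26, 71, 38, 47, 41, 54]
  71 vs smaller child 41 at index 5, swap → [22, 26, 41, 38, 47, 71, 54]
extract-min #3 returns 22:
  remove root 22; move last element 54 to root → [54, 26, 41, 38, 47, 71]
  54 vs smaller child 26 at index 1, swap → [26, 54, 41, 38, 47, 71]
  54 vs smaller child 38 at index 3, swap → [26, 38, 41, 54, 47, 71]
extract-min #4 returns 26:
  remove root 26; move last element 71 to root → [71, 38, 41, 54, 47]
  71 vs smaller child 38 at index 1, swap → [38, 71, 41, 54, 47]
  71 vs smaller child 47 at index 4, swap → [38, 47, 41, 54, 71]

[38, 47, 41, 54, 71]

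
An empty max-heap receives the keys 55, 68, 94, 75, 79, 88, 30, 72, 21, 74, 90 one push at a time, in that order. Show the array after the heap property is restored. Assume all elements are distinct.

Insert 55:
  append 55 at index 0 → [55] (no swap needed)
Insert 68:
  append 68 at index 1 → [55, 68]
  68 > parent 55 at index 0, swap → [68, 55]
Insert 94:
  append 94 at index 2 → [68, 55, 94]
  94 > parent 68 at index 0, swap → [94, 55, 68]
Insert 75:
  append 75 at index 3 → [94, 55, 68, 75]
  75 > parent 55 at index 1, swap → [94, 75, 68, 55]
Insert 79:
  append 79 at index 4 → [94, 75, 68, 55, 79]
  79 > parent 75 at index 1, swap → [94, 79, 68, 55, 75]
Insert 88:
  append 88 at index 5 → [94, 79, 68, 55, 75, 88]
  88 > parent 68 at index 2, swap → [94, 79, 88, 55, 75, 68]
Insert 30:
  append 30 at index 6 → [94, 79, 88, 55, 75, 68, 30] (no swap needed)
Insert 72:
  append 72 at index 7 → [94, 79, 88, 55, 75, 68, 30, 72]
  72 > parent 55 at index 3, swap → [94, 79, 88, 72, 75, 68, 30, 55]
Insert 21:
  append 21 at index 8 → [94, 79, 88, 72, 75, 68, 30, 55, 21] (no swap needed)
Insert 74:
  append 74 at index 9 → [94, 79, 88, 72, 75, 68, 30, 55, 21, 74] (no swap needed)
Insert 90:
  append 90 at index 10 → [94, 79, 88, 72, 75, 68, 30, 55, 21, 74, 90]
  90 > parent 75 at index 4, swap → [94, 79, 88, 72, 90, 68, 30, 55, 21, 74, 75]
  90 > parent 79 at index 1, swap → [94, 90, 88, 72, 79, 68, 30, 55, 21, 74, 75]

[94, 90, 88, 72, 79, 68, 30, 55, 21, 74, 75]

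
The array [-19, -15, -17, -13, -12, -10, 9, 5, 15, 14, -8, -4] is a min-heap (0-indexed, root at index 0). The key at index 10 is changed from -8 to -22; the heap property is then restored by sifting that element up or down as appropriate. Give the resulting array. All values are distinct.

[-22, -19, -17, -13, -15, -10, 9, 5, 15, 14, -12, -4]

set index 10 from -8 to -22 → [-19, -15, -17, -13, -12, -10, 9, 5, 15, 14, -22, -4]
-22 < parent -12 at index 4, swap → [-19, -15, -17, -13, -22, -10, 9, 5, 15, 14, -12, -4]
-22 < parent -15 at index 1, swap → [-19, -22, -17, -13, -15, -10, 9, 5, 15, 14, -12, -4]
-22 < parent -19 at index 0, swap → [-22, -19, -17, -13, -15, -10, 9, 5, 15, 14, -12, -4]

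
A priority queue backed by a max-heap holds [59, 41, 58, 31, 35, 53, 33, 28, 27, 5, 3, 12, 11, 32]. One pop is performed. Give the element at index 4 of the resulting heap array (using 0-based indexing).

remove root 59; move last element 32 to root → [32, 41, 58, 31, 35, 53, 33, 28, 27, 5, 3, 12, 11]
32 vs larger child 58 at index 2, swap → [58, 41, 32, 31, 35, 53, 33, 28, 27, 5, 3, 12, 11]
32 vs larger child 53 at index 5, swap → [58, 41, 53, 31, 35, 32, 33, 28, 27, 5, 3, 12, 11]
resulting array: [58, 41, 53, 31, 35, 32, 33, 28, 27, 5, 3, 12, 11]

35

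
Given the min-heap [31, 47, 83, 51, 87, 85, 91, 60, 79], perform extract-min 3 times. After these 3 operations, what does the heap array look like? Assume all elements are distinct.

extract-min #1 returns 31:
  remove root 31; move last element 79 to root → [79, 47, 83, 51, 87, 85, 91, 60]
  79 vs smaller child 47 at index 1, swap → [47, 79, 83, 51, 87, 85, 91, 60]
  79 vs smaller child 51 at index 3, swap → [47, 51, 83, 79, 87, 85, 91, 60]
  79 vs only child 60 at index 7, swap → [47, 51, 83, 60, 87, 85, 91, 79]
extract-min #2 returns 47:
  remove root 47; move last element 79 to root → [79, 51, 83, 60, 87, 85, 91]
  79 vs smaller child 51 at index 1, swap → [51, 79, 83, 60, 87, 85, 91]
  79 vs smaller child 60 at index 3, swap → [51, 60, 83, 79, 87, 85, 91]
extract-min #3 returns 51:
  remove root 51; move last element 91 to root → [91, 60, 83, 79, 87, 85]
  91 vs smaller child 60 at index 1, swap → [60, 91, 83, 79, 87, 85]
  91 vs smaller child 79 at index 3, swap → [60, 79, 83, 91, 87, 85]

[60, 79, 83, 91, 87, 85]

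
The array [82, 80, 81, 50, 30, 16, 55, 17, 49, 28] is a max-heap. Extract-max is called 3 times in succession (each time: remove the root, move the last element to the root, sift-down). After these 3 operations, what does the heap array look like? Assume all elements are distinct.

extract-max #1 returns 82:
  remove root 82; move last element 28 to root → [28, 80, 81, 50, 30, 16, 55, 17, 49]
  28 vs larger child 81 at index 2, swap → [81, 80, 28, 50, 30, 16, 55, 17, 49]
  28 vs larger child 55 at index 6, swap → [81, 80, 55, 50, 30, 16, 28, 17, 49]
extract-max #2 returns 81:
  remove root 81; move last element 49 to root → [49, 80, 55, 50, 30, 16, 28, 17]
  49 vs larger child 80 at index 1, swap → [80, 49, 55, 50, 30, 16, 28, 17]
  49 vs larger child 50 at index 3, swap → [80, 50, 55, 49, 30, 16, 28, 17]
extract-max #3 returns 80:
  remove root 80; move last element 17 to root → [17, 50, 55, 49, 30, 16, 28]
  17 vs larger child 55 at index 2, swap → [55, 50, 17, 49, 30, 16, 28]
  17 vs larger child 28 at index 6, swap → [55, 50, 28, 49, 30, 16, 17]

[55, 50, 28, 49, 30, 16, 17]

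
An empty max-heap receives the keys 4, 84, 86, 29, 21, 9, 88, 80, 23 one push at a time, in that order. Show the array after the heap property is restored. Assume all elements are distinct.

[88, 80, 86, 29, 21, 9, 84, 4, 23]

Insert 4:
  append 4 at index 0 → [4] (no swap needed)
Insert 84:
  append 84 at index 1 → [4, 84]
  84 > parent 4 at index 0, swap → [84, 4]
Insert 86:
  append 86 at index 2 → [84, 4, 86]
  86 > parent 84 at index 0, swap → [86, 4, 84]
Insert 29:
  append 29 at index 3 → [86, 4, 84, 29]
  29 > parent 4 at index 1, swap → [86, 29, 84, 4]
Insert 21:
  append 21 at index 4 → [86, 29, 84, 4, 21] (no swap needed)
Insert 9:
  append 9 at index 5 → [86, 29, 84, 4, 21, 9] (no swap needed)
Insert 88:
  append 88 at index 6 → [86, 29, 84, 4, 21, 9, 88]
  88 > parent 84 at index 2, swap → [86, 29, 88, 4, 21, 9, 84]
  88 > parent 86 at index 0, swap → [88, 29, 86, 4, 21, 9, 84]
Insert 80:
  append 80 at index 7 → [88, 29, 86, 4, 21, 9, 84, 80]
  80 > parent 4 at index 3, swap → [88, 29, 86, 80, 21, 9, 84, 4]
  80 > parent 29 at index 1, swap → [88, 80, 86, 29, 21, 9, 84, 4]
Insert 23:
  append 23 at index 8 → [88, 80, 86, 29, 21, 9, 84, 4, 23] (no swap needed)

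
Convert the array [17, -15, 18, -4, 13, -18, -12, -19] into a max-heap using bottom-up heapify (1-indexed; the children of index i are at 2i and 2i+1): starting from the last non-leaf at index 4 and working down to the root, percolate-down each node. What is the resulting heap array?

sift down from index 4: already satisfies heap property
sift down from index 3: already satisfies heap property
sift down from index 2:
  -15 vs larger child 13 at index 5, swap → [17, 13, 18, -4, -15, -18, -12, -19]
sift down from index 1:
  17 vs larger child 18 at index 3, swap → [18, 13, 17, -4, -15, -18, -12, -19]

[18, 13, 17, -4, -15, -18, -12, -19]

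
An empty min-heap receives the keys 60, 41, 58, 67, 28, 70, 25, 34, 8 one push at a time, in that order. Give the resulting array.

[8, 25, 28, 34, 60, 70, 58, 67, 41]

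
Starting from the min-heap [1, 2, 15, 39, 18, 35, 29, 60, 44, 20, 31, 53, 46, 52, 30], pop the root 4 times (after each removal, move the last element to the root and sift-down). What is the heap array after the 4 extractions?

[20, 30, 29, 39, 31, 35, 52, 60, 44, 46, 53]

extract-min #1 returns 1:
  remove root 1; move last element 30 to root → [30, 2, 15, 39, 18, 35, 29, 60, 44, 20, 31, 53, 46, 52]
  30 vs smaller child 2 at index 1, swap → [2, 30, 15, 39, 18, 35, 29, 60, 44, 20, 31, 53, 46, 52]
  30 vs smaller child 18 at index 4, swap → [2, 18, 15, 39, 30, 35, 29, 60, 44, 20, 31, 53, 46, 52]
  30 vs smaller child 20 at index 9, swap → [2, 18, 15, 39, 20, 35, 29, 60, 44, 30, 31, 53, 46, 52]
extract-min #2 returns 2:
  remove root 2; move last element 52 to root → [52, 18, 15, 39, 20, 35, 29, 60, 44, 30, 31, 53, 46]
  52 vs smaller child 15 at index 2, swap → [15, 18, 52, 39, 20, 35, 29, 60, 44, 30, 31, 53, 46]
  52 vs smaller child 29 at index 6, swap → [15, 18, 29, 39, 20, 35, 52, 60, 44, 30, 31, 53, 46]
extract-min #3 returns 15:
  remove root 15; move last element 46 to root → [46, 18, 29, 39, 20, 35, 52, 60, 44, 30, 31, 53]
  46 vs smaller child 18 at index 1, swap → [18, 46, 29, 39, 20, 35, 52, 60, 44, 30, 31, 53]
  46 vs smaller child 20 at index 4, swap → [18, 20, 29, 39, 46, 35, 52, 60, 44, 30, 31, 53]
  46 vs smaller child 30 at index 9, swap → [18, 20, 29, 39, 30, 35, 52, 60, 44, 46, 31, 53]
extract-min #4 returns 18:
  remove root 18; move last element 53 to root → [53, 20, 29, 39, 30, 35, 52, 60, 44, 46, 31]
  53 vs smaller child 20 at index 1, swap → [20, 53, 29, 39, 30, 35, 52, 60, 44, 46, 31]
  53 vs smaller child 30 at index 4, swap → [20, 30, 29, 39, 53, 35, 52, 60, 44, 46, 31]
  53 vs smaller child 31 at index 10, swap → [20, 30, 29, 39, 31, 35, 52, 60, 44, 46, 53]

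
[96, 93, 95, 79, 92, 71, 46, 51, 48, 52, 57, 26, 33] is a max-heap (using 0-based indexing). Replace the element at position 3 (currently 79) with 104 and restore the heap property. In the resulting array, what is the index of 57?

10

set index 3 from 79 to 104 → [96, 93, 95, 104, 92, 71, 46, 51, 48, 52, 57, 26, 33]
104 > parent 93 at index 1, swap → [96, 104, 95, 93, 92, 71, 46, 51, 48, 52, 57, 26, 33]
104 > parent 96 at index 0, swap → [104, 96, 95, 93, 92, 71, 46, 51, 48, 52, 57, 26, 33]
resulting array: [104, 96, 95, 93, 92, 71, 46, 51, 48, 52, 57, 26, 33]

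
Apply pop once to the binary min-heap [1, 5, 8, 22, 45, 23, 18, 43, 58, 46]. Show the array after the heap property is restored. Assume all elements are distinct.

remove root 1; move last element 46 to root → [46, 5, 8, 22, 45, 23, 18, 43, 58]
46 vs smaller child 5 at index 1, swap → [5, 46, 8, 22, 45, 23, 18, 43, 58]
46 vs smaller child 22 at index 3, swap → [5, 22, 8, 46, 45, 23, 18, 43, 58]
46 vs smaller child 43 at index 7, swap → [5, 22, 8, 43, 45, 23, 18, 46, 58]

[5, 22, 8, 43, 45, 23, 18, 46, 58]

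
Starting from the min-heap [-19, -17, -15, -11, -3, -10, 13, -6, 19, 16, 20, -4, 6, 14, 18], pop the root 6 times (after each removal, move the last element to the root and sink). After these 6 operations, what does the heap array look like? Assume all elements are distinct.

[-4, -3, 13, 6, 16, 14, 20, 18, 19]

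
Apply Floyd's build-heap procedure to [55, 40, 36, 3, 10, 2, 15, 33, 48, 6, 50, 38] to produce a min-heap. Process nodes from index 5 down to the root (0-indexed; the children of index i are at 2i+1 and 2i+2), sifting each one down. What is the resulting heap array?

sift down from index 5: already satisfies heap property
sift down from index 4:
  10 vs smaller child 6 at index 9, swap → [55, 40, 36, 3, 6, 2, 15, 33, 48, 10, 50, 38]
sift down from index 3: already satisfies heap property
sift down from index 2:
  36 vs smaller child 2 at index 5, swap → [55, 40, 2, 3, 6, 36, 15, 33, 48, 10, 50, 38]
sift down from index 1:
  40 vs smaller child 3 at index 3, swap → [55, 3, 2, 40, 6, 36, 15, 33, 48, 10, 50, 38]
  40 vs smaller child 33 at index 7, swap → [55, 3, 2, 33, 6, 36, 15, 40, 48, 10, 50, 38]
sift down from index 0:
  55 vs smaller child 2 at index 2, swap → [2, 3, 55, 33, 6, 36, 15, 40, 48, 10, 50, 38]
  55 vs smaller child 15 at index 6, swap → [2, 3, 15, 33, 6, 36, 55, 40, 48, 10, 50, 38]

[2, 3, 15, 33, 6, 36, 55, 40, 48, 10, 50, 38]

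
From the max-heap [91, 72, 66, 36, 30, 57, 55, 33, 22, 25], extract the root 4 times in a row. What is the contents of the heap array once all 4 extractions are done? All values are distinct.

[55, 36, 25, 33, 30, 22]

extract-max #1 returns 91:
  remove root 91; move last element 25 to root → [25, 72, 66, 36, 30, 57, 55, 33, 22]
  25 vs larger child 72 at index 1, swap → [72, 25, 66, 36, 30, 57, 55, 33, 22]
  25 vs larger child 36 at index 3, swap → [72, 36, 66, 25, 30, 57, 55, 33, 22]
  25 vs larger child 33 at index 7, swap → [72, 36, 66, 33, 30, 57, 55, 25, 22]
extract-max #2 returns 72:
  remove root 72; move last element 22 to root → [22, 36, 66, 33, 30, 57, 55, 25]
  22 vs larger child 66 at index 2, swap → [66, 36, 22, 33, 30, 57, 55, 25]
  22 vs larger child 57 at index 5, swap → [66, 36, 57, 33, 30, 22, 55, 25]
extract-max #3 returns 66:
  remove root 66; move last element 25 to root → [25, 36, 57, 33, 30, 22, 55]
  25 vs larger child 57 at index 2, swap → [57, 36, 25, 33, 30, 22, 55]
  25 vs larger child 55 at index 6, swap → [57, 36, 55, 33, 30, 22, 25]
extract-max #4 returns 57:
  remove root 57; move last element 25 to root → [25, 36, 55, 33, 30, 22]
  25 vs larger child 55 at index 2, swap → [55, 36, 25, 33, 30, 22]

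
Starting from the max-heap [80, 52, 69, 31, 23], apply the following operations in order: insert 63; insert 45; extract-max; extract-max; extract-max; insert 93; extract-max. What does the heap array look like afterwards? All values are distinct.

insert 63:
  append 63 at index 5 → [80, 52, 69, 31, 23, 63] (no swap needed)
insert 45:
  append 45 at index 6 → [80, 52, 69, 31, 23, 63, 45] (no swap needed)
extract-max → returns 80:
  remove root 80; move last element 45 to root → [45, 52, 69, 31, 23, 63]
  45 vs larger child 69 at index 2, swap → [69, 52, 45, 31, 23, 63]
  45 vs only child 63 at index 5, swap → [69, 52, 63, 31, 23, 45]
extract-max → returns 69:
  remove root 69; move last element 45 to root → [45, 52, 63, 31, 23]
  45 vs larger child 63 at index 2, swap → [63, 52, 45, 31, 23]
extract-max → returns 63:
  remove root 63; move last element 23 to root → [23, 52, 45, 31]
  23 vs larger child 52 at index 1, swap → [52, 23, 45, 31]
  23 vs only child 31 at index 3, swap → [52, 31, 45, 23]
insert 93:
  append 93 at index 4 → [52, 31, 45, 23, 93]
  93 > parent 31 at index 1, swap → [52, 93, 45, 23, 31]
  93 > parent 52 at index 0, swap → [93, 52, 45, 23, 31]
extract-max → returns 93:
  remove root 93; move last element 31 to root → [31, 52, 45, 23]
  31 vs larger child 52 at index 1, swap → [52, 31, 45, 23]

[52, 31, 45, 23]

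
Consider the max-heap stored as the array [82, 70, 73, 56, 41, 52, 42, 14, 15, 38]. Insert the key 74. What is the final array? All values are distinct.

[82, 74, 73, 56, 70, 52, 42, 14, 15, 38, 41]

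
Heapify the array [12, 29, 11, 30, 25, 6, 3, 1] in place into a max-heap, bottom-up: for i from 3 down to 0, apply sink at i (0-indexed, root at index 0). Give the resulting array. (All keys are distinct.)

[30, 29, 11, 12, 25, 6, 3, 1]

sift down from index 3: already satisfies heap property
sift down from index 2: already satisfies heap property
sift down from index 1:
  29 vs larger child 30 at index 3, swap → [12, 30, 11, 29, 25, 6, 3, 1]
sift down from index 0:
  12 vs larger child 30 at index 1, swap → [30, 12, 11, 29, 25, 6, 3, 1]
  12 vs larger child 29 at index 3, swap → [30, 29, 11, 12, 25, 6, 3, 1]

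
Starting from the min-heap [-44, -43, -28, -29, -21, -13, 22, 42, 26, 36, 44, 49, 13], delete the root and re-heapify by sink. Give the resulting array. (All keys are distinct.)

[-43, -29, -28, 13, -21, -13, 22, 42, 26, 36, 44, 49]

remove root -44; move last element 13 to root → [13, -43, -28, -29, -21, -13, 22, 42, 26, 36, 44, 49]
13 vs smaller child -43 at index 1, swap → [-43, 13, -28, -29, -21, -13, 22, 42, 26, 36, 44, 49]
13 vs smaller child -29 at index 3, swap → [-43, -29, -28, 13, -21, -13, 22, 42, 26, 36, 44, 49]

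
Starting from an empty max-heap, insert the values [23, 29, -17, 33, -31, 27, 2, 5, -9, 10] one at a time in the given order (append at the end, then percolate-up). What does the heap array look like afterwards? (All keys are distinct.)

Insert 23:
  append 23 at index 0 → [23] (no swap needed)
Insert 29:
  append 29 at index 1 → [23, 29]
  29 > parent 23 at index 0, swap → [29, 23]
Insert -17:
  append -17 at index 2 → [29, 23, -17] (no swap needed)
Insert 33:
  append 33 at index 3 → [29, 23, -17, 33]
  33 > parent 23 at index 1, swap → [29, 33, -17, 23]
  33 > parent 29 at index 0, swap → [33, 29, -17, 23]
Insert -31:
  append -31 at index 4 → [33, 29, -17, 23, -31] (no swap needed)
Insert 27:
  append 27 at index 5 → [33, 29, -17, 23, -31, 27]
  27 > parent -17 at index 2, swap → [33, 29, 27, 23, -31, -17]
Insert 2:
  append 2 at index 6 → [33, 29, 27, 23, -31, -17, 2] (no swap needed)
Insert 5:
  append 5 at index 7 → [33, 29, 27, 23, -31, -17, 2, 5] (no swap needed)
Insert -9:
  append -9 at index 8 → [33, 29, 27, 23, -31, -17, 2, 5, -9] (no swap needed)
Insert 10:
  append 10 at index 9 → [33, 29, 27, 23, -31, -17, 2, 5, -9, 10]
  10 > parent -31 at index 4, swap → [33, 29, 27, 23, 10, -17, 2, 5, -9, -31]

[33, 29, 27, 23, 10, -17, 2, 5, -9, -31]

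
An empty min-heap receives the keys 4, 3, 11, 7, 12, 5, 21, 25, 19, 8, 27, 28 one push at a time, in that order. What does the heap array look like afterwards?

Insert 4:
  append 4 at index 0 → [4] (no swap needed)
Insert 3:
  append 3 at index 1 → [4, 3]
  3 < parent 4 at index 0, swap → [3, 4]
Insert 11:
  append 11 at index 2 → [3, 4, 11] (no swap needed)
Insert 7:
  append 7 at index 3 → [3, 4, 11, 7] (no swap needed)
Insert 12:
  append 12 at index 4 → [3, 4, 11, 7, 12] (no swap needed)
Insert 5:
  append 5 at index 5 → [3, 4, 11, 7, 12, 5]
  5 < parent 11 at index 2, swap → [3, 4, 5, 7, 12, 11]
Insert 21:
  append 21 at index 6 → [3, 4, 5, 7, 12, 11, 21] (no swap needed)
Insert 25:
  append 25 at index 7 → [3, 4, 5, 7, 12, 11, 21, 25] (no swap needed)
Insert 19:
  append 19 at index 8 → [3, 4, 5, 7, 12, 11, 21, 25, 19] (no swap needed)
Insert 8:
  append 8 at index 9 → [3, 4, 5, 7, 12, 11, 21, 25, 19, 8]
  8 < parent 12 at index 4, swap → [3, 4, 5, 7, 8, 11, 21, 25, 19, 12]
Insert 27:
  append 27 at index 10 → [3, 4, 5, 7, 8, 11, 21, 25, 19, 12, 27] (no swap needed)
Insert 28:
  append 28 at index 11 → [3, 4, 5, 7, 8, 11, 21, 25, 19, 12, 27, 28] (no swap needed)

[3, 4, 5, 7, 8, 11, 21, 25, 19, 12, 27, 28]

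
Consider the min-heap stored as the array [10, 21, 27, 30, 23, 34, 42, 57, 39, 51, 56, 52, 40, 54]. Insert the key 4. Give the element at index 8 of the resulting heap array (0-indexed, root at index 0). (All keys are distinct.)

append 4 at index 14 → [10, 21, 27, 30, 23, 34, 42, 57, 39, 51, 56, 52, 40, 54, 4]
4 < parent 42 at index 6, swap → [10, 21, 27, 30, 23, 34, 4, 57, 39, 51, 56, 52, 40, 54, 42]
4 < parent 27 at index 2, swap → [10, 21, 4, 30, 23, 34, 27, 57, 39, 51, 56, 52, 40, 54, 42]
4 < parent 10 at index 0, swap → [4, 21, 10, 30, 23, 34, 27, 57, 39, 51, 56, 52, 40, 54, 42]
resulting array: [4, 21, 10, 30, 23, 34, 27, 57, 39, 51, 56, 52, 40, 54, 42]

39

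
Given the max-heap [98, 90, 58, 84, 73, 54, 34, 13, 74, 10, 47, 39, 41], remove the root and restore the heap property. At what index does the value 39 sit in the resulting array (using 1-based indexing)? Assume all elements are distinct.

12

remove root 98; move last element 41 to root → [41, 90, 58, 84, 73, 54, 34, 13, 74, 10, 47, 39]
41 vs larger child 90 at index 2, swap → [90, 41, 58, 84, 73, 54, 34, 13, 74, 10, 47, 39]
41 vs larger child 84 at index 4, swap → [90, 84, 58, 41, 73, 54, 34, 13, 74, 10, 47, 39]
41 vs larger child 74 at index 9, swap → [90, 84, 58, 74, 73, 54, 34, 13, 41, 10, 47, 39]
resulting array: [90, 84, 58, 74, 73, 54, 34, 13, 41, 10, 47, 39]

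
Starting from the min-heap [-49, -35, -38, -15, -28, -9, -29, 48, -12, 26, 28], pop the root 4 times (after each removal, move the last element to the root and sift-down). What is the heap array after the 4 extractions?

[-28, -15, -12, 48, 26, -9, 28]

extract-min #1 returns -49:
  remove root -49; move last element 28 to root → [28, -35, -38, -15, -28, -9, -29, 48, -12, 26]
  28 vs smaller child -38 at index 2, swap → [-38, -35, 28, -15, -28, -9, -29, 48, -12, 26]
  28 vs smaller child -29 at index 6, swap → [-38, -35, -29, -15, -28, -9, 28, 48, -12, 26]
extract-min #2 returns -38:
  remove root -38; move last element 26 to root → [26, -35, -29, -15, -28, -9, 28, 48, -12]
  26 vs smaller child -35 at index 1, swap → [-35, 26, -29, -15, -28, -9, 28, 48, -12]
  26 vs smaller child -28 at index 4, swap → [-35, -28, -29, -15, 26, -9, 28, 48, -12]
extract-min #3 returns -35:
  remove root -35; move last element -12 to root → [-12, -28, -29, -15, 26, -9, 28, 48]
  -12 vs smaller child -29 at index 2, swap → [-29, -28, -12, -15, 26, -9, 28, 48]
extract-min #4 returns -29:
  remove root -29; move last element 48 to root → [48, -28, -12, -15, 26, -9, 28]
  48 vs smaller child -28 at index 1, swap → [-28, 48, -12, -15, 26, -9, 28]
  48 vs smaller child -15 at index 3, swap → [-28, -15, -12, 48, 26, -9, 28]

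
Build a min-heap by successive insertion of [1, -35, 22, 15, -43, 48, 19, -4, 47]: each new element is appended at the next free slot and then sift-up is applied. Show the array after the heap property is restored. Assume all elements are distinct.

Insert 1:
  append 1 at index 0 → [1] (no swap needed)
Insert -35:
  append -35 at index 1 → [1, -35]
  -35 < parent 1 at index 0, swap → [-35, 1]
Insert 22:
  append 22 at index 2 → [-35, 1, 22] (no swap needed)
Insert 15:
  append 15 at index 3 → [-35, 1, 22, 15] (no swap needed)
Insert -43:
  append -43 at index 4 → [-35, 1, 22, 15, -43]
  -43 < parent 1 at index 1, swap → [-35, -43, 22, 15, 1]
  -43 < parent -35 at index 0, swap → [-43, -35, 22, 15, 1]
Insert 48:
  append 48 at index 5 → [-43, -35, 22, 15, 1, 48] (no swap needed)
Insert 19:
  append 19 at index 6 → [-43, -35, 22, 15, 1, 48, 19]
  19 < parent 22 at index 2, swap → [-43, -35, 19, 15, 1, 48, 22]
Insert -4:
  append -4 at index 7 → [-43, -35, 19, 15, 1, 48, 22, -4]
  -4 < parent 15 at index 3, swap → [-43, -35, 19, -4, 1, 48, 22, 15]
Insert 47:
  append 47 at index 8 → [-43, -35, 19, -4, 1, 48, 22, 15, 47] (no swap needed)

[-43, -35, 19, -4, 1, 48, 22, 15, 47]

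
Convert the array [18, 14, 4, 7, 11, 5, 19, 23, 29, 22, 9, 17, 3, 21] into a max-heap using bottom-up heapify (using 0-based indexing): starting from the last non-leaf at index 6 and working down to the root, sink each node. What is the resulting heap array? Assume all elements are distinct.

sift down from index 6:
  19 vs only child 21 at index 13, swap → [18, 14, 4, 7, 11, 5, 21, 23, 29, 22, 9, 17, 3, 19]
sift down from index 5:
  5 vs larger child 17 at index 11, swap → [18, 14, 4, 7, 11, 17, 21, 23, 29, 22, 9, 5, 3, 19]
sift down from index 4:
  11 vs larger child 22 at index 9, swap → [18, 14, 4, 7, 22, 17, 21, 23, 29, 11, 9, 5, 3, 19]
sift down from index 3:
  7 vs larger child 29 at index 8, swap → [18, 14, 4, 29, 22, 17, 21, 23, 7, 11, 9, 5, 3, 19]
sift down from index 2:
  4 vs larger child 21 at index 6, swap → [18, 14, 21, 29, 22, 17, 4, 23, 7, 11, 9, 5, 3, 19]
  4 vs only child 19 at index 13, swap → [18, 14, 21, 29, 22, 17, 19, 23, 7, 11, 9, 5, 3, 4]
sift down from index 1:
  14 vs larger child 29 at index 3, swap → [18, 29, 21, 14, 22, 17, 19, 23, 7, 11, 9, 5, 3, 4]
  14 vs larger child 23 at index 7, swap → [18, 29, 21, 23, 22, 17, 19, 14, 7, 11, 9, 5, 3, 4]
sift down from index 0:
  18 vs larger child 29 at index 1, swap → [29, 18, 21, 23, 22, 17, 19, 14, 7, 11, 9, 5, 3, 4]
  18 vs larger child 23 at index 3, swap → [29, 23, 21, 18, 22, 17, 19, 14, 7, 11, 9, 5, 3, 4]

[29, 23, 21, 18, 22, 17, 19, 14, 7, 11, 9, 5, 3, 4]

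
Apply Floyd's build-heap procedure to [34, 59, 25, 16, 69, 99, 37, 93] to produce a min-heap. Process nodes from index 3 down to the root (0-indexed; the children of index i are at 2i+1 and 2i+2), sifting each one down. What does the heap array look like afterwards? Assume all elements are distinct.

[16, 34, 25, 59, 69, 99, 37, 93]

sift down from index 3: already satisfies heap property
sift down from index 2: already satisfies heap property
sift down from index 1:
  59 vs smaller child 16 at index 3, swap → [34, 16, 25, 59, 69, 99, 37, 93]
sift down from index 0:
  34 vs smaller child 16 at index 1, swap → [16, 34, 25, 59, 69, 99, 37, 93]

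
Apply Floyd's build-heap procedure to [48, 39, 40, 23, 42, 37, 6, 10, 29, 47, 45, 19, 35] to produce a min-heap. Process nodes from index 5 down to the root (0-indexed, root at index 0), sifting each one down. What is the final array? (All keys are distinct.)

sift down from index 5:
  37 vs smaller child 19 at index 11, swap → [48, 39, 40, 23, 42, 19, 6, 10, 29, 47, 45, 37, 35]
sift down from index 4: already satisfies heap property
sift down from index 3:
  23 vs smaller child 10 at index 7, swap → [48, 39, 40, 10, 42, 19, 6, 23, 29, 47, 45, 37, 35]
sift down from index 2:
  40 vs smaller child 6 at index 6, swap → [48, 39, 6, 10, 42, 19, 40, 23, 29, 47, 45, 37, 35]
sift down from index 1:
  39 vs smaller child 10 at index 3, swap → [48, 10, 6, 39, 42, 19, 40, 23, 29, 47, 45, 37, 35]
  39 vs smaller child 23 at index 7, swap → [48, 10, 6, 23, 42, 19, 40, 39, 29, 47, 45, 37, 35]
sift down from index 0:
  48 vs smaller child 6 at index 2, swap → [6, 10, 48, 23, 42, 19, 40, 39, 29, 47, 45, 37, 35]
  48 vs smaller child 19 at index 5, swap → [6, 10, 19, 23, 42, 48, 40, 39, 29, 47, 45, 37, 35]
  48 vs smaller child 35 at index 12, swap → [6, 10, 19, 23, 42, 35, 40, 39, 29, 47, 45, 37, 48]

[6, 10, 19, 23, 42, 35, 40, 39, 29, 47, 45, 37, 48]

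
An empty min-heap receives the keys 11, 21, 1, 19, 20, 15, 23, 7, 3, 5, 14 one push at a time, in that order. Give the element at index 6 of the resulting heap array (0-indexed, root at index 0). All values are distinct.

23

Insert 11:
  append 11 at index 0 → [11] (no swap needed)
Insert 21:
  append 21 at index 1 → [11, 21] (no swap needed)
Insert 1:
  append 1 at index 2 → [11, 21, 1]
  1 < parent 11 at index 0, swap → [1, 21, 11]
Insert 19:
  append 19 at index 3 → [1, 21, 11, 19]
  19 < parent 21 at index 1, swap → [1, 19, 11, 21]
Insert 20:
  append 20 at index 4 → [1, 19, 11, 21, 20] (no swap needed)
Insert 15:
  append 15 at index 5 → [1, 19, 11, 21, 20, 15] (no swap needed)
Insert 23:
  append 23 at index 6 → [1, 19, 11, 21, 20, 15, 23] (no swap needed)
Insert 7:
  append 7 at index 7 → [1, 19, 11, 21, 20, 15, 23, 7]
  7 < parent 21 at index 3, swap → [1, 19, 11, 7, 20, 15, 23, 21]
  7 < parent 19 at index 1, swap → [1, 7, 11, 19, 20, 15, 23, 21]
Insert 3:
  append 3 at index 8 → [1, 7, 11, 19, 20, 15, 23, 21, 3]
  3 < parent 19 at index 3, swap → [1, 7, 11, 3, 20, 15, 23, 21, 19]
  3 < parent 7 at index 1, swap → [1, 3, 11, 7, 20, 15, 23, 21, 19]
Insert 5:
  append 5 at index 9 → [1, 3, 11, 7, 20, 15, 23, 21, 19, 5]
  5 < parent 20 at index 4, swap → [1, 3, 11, 7, 5, 15, 23, 21, 19, 20]
Insert 14:
  append 14 at index 10 → [1, 3, 11, 7, 5, 15, 23, 21, 19, 20, 14] (no swap needed)
resulting array: [1, 3, 11, 7, 5, 15, 23, 21, 19, 20, 14]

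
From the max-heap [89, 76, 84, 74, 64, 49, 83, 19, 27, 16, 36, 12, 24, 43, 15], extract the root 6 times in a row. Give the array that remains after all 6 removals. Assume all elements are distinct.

[49, 36, 43, 27, 16, 24, 12, 19, 15]

extract-max #1 returns 89:
  remove root 89; move last element 15 to root → [15, 76, 84, 74, 64, 49, 83, 19, 27, 16, 36, 12, 24, 43]
  15 vs larger child 84 at index 2, swap → [84, 76, 15, 74, 64, 49, 83, 19, 27, 16, 36, 12, 24, 43]
  15 vs larger child 83 at index 6, swap → [84, 76, 83, 74, 64, 49, 15, 19, 27, 16, 36, 12, 24, 43]
  15 vs only child 43 at index 13, swap → [84, 76, 83, 74, 64, 49, 43, 19, 27, 16, 36, 12, 24, 15]
extract-max #2 returns 84:
  remove root 84; move last element 15 to root → [15, 76, 83, 74, 64, 49, 43, 19, 27, 16, 36, 12, 24]
  15 vs larger child 83 at index 2, swap → [83, 76, 15, 74, 64, 49, 43, 19, 27, 16, 36, 12, 24]
  15 vs larger child 49 at index 5, swap → [83, 76, 49, 74, 64, 15, 43, 19, 27, 16, 36, 12, 24]
  15 vs larger child 24 at index 12, swap → [83, 76, 49, 74, 64, 24, 43, 19, 27, 16, 36, 12, 15]
extract-max #3 returns 83:
  remove root 83; move last element 15 to root → [15, 76, 49, 74, 64, 24, 43, 19, 27, 16, 36, 12]
  15 vs larger child 76 at index 1, swap → [76, 15, 49, 74, 64, 24, 43, 19, 27, 16, 36, 12]
  15 vs larger child 74 at index 3, swap → [76, 74, 49, 15, 64, 24, 43, 19, 27, 16, 36, 12]
  15 vs larger child 27 at index 8, swap → [76, 74, 49, 27, 64, 24, 43, 19, 15, 16, 36, 12]
extract-max #4 returns 76:
  remove root 76; move last element 12 to root → [12, 74, 49, 27, 64, 24, 43, 19, 15, 16, 36]
  12 vs larger child 74 at index 1, swap → [74, 12, 49, 27, 64, 24, 43, 19, 15, 16, 36]
  12 vs larger child 64 at index 4, swap → [74, 64, 49, 27, 12, 24, 43, 19, 15, 16, 36]
  12 vs larger child 36 at index 10, swap → [74, 64, 49, 27, 36, 24, 43, 19, 15, 16, 12]
extract-max #5 returns 74:
  remove root 74; move last element 12 to root → [12, 64, 49, 27, 36, 24, 43, 19, 15, 16]
  12 vs larger child 64 at index 1, swap → [64, 12, 49, 27, 36, 24, 43, 19, 15, 16]
  12 vs larger child 36 at index 4, swap → [64, 36, 49, 27, 12, 24, 43, 19, 15, 16]
  12 vs only child 16 at index 9, swap → [64, 36, 49, 27, 16, 24, 43, 19, 15, 12]
extract-max #6 returns 64:
  remove root 64; move last element 12 to root → [12, 36, 49, 27, 16, 24, 43, 19, 15]
  12 vs larger child 49 at index 2, swap → [49, 36, 12, 27, 16, 24, 43, 19, 15]
  12 vs larger child 43 at index 6, swap → [49, 36, 43, 27, 16, 24, 12, 19, 15]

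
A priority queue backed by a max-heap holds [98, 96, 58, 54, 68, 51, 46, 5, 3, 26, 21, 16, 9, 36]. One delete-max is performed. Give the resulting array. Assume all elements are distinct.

remove root 98; move last element 36 to root → [36, 96, 58, 54, 68, 51, 46, 5, 3, 26, 21, 16, 9]
36 vs larger child 96 at index 1, swap → [96, 36, 58, 54, 68, 51, 46, 5, 3, 26, 21, 16, 9]
36 vs larger child 68 at index 4, swap → [96, 68, 58, 54, 36, 51, 46, 5, 3, 26, 21, 16, 9]

[96, 68, 58, 54, 36, 51, 46, 5, 3, 26, 21, 16, 9]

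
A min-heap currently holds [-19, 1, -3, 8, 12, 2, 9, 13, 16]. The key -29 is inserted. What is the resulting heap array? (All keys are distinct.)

append -29 at index 9 → [-19, 1, -3, 8, 12, 2, 9, 13, 16, -29]
-29 < parent 12 at index 4, swap → [-19, 1, -3, 8, -29, 2, 9, 13, 16, 12]
-29 < parent 1 at index 1, swap → [-19, -29, -3, 8, 1, 2, 9, 13, 16, 12]
-29 < parent -19 at index 0, swap → [-29, -19, -3, 8, 1, 2, 9, 13, 16, 12]

[-29, -19, -3, 8, 1, 2, 9, 13, 16, 12]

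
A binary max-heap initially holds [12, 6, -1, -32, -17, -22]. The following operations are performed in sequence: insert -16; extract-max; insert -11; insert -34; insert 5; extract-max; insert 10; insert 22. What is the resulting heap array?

[22, 10, -1, -16, 5, -22, -11, -34, -32, -17]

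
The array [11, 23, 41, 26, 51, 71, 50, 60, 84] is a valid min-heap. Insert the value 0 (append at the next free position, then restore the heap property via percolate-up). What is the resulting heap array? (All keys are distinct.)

append 0 at index 9 → [11, 23, 41, 26, 51, 71, 50, 60, 84, 0]
0 < parent 51 at index 4, swap → [11, 23, 41, 26, 0, 71, 50, 60, 84, 51]
0 < parent 23 at index 1, swap → [11, 0, 41, 26, 23, 71, 50, 60, 84, 51]
0 < parent 11 at index 0, swap → [0, 11, 41, 26, 23, 71, 50, 60, 84, 51]

[0, 11, 41, 26, 23, 71, 50, 60, 84, 51]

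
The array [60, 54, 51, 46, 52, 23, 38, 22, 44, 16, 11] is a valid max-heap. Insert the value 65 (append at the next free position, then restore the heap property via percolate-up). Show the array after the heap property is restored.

[65, 54, 60, 46, 52, 51, 38, 22, 44, 16, 11, 23]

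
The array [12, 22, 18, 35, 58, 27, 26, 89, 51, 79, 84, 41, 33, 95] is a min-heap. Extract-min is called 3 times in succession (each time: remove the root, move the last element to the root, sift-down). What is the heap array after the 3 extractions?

[26, 33, 27, 35, 58, 41, 95, 89, 51, 79, 84]

extract-min #1 returns 12:
  remove root 12; move last element 95 to root → [95, 22, 18, 35, 58, 27, 26, 89, 51, 79, 84, 41, 33]
  95 vs smaller child 18 at index 2, swap → [18, 22, 95, 35, 58, 27, 26, 89, 51, 79, 84, 41, 33]
  95 vs smaller child 26 at index 6, swap → [18, 22, 26, 35, 58, 27, 95, 89, 51, 79, 84, 41, 33]
extract-min #2 returns 18:
  remove root 18; move last element 33 to root → [33, 22, 26, 35, 58, 27, 95, 89, 51, 79, 84, 41]
  33 vs smaller child 22 at index 1, swap → [22, 33, 26, 35, 58, 27, 95, 89, 51, 79, 84, 41]
extract-min #3 returns 22:
  remove root 22; move last element 41 to root → [41, 33, 26, 35, 58, 27, 95, 89, 51, 79, 84]
  41 vs smaller child 26 at index 2, swap → [26, 33, 41, 35, 58, 27, 95, 89, 51, 79, 84]
  41 vs smaller child 27 at index 5, swap → [26, 33, 27, 35, 58, 41, 95, 89, 51, 79, 84]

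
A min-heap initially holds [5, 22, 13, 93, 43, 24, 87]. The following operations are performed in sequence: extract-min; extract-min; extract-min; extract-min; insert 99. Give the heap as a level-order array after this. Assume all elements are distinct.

extract-min → returns 5:
  remove root 5; move last element 87 to root → [87, 22, 13, 93, 43, 24]
  87 vs smaller child 13 at index 2, swap → [13, 22, 87, 93, 43, 24]
  87 vs only child 24 at index 5, swap → [13, 22, 24, 93, 43, 87]
extract-min → returns 13:
  remove root 13; move last element 87 to root → [87, 22, 24, 93, 43]
  87 vs smaller child 22 at index 1, swap → [22, 87, 24, 93, 43]
  87 vs smaller child 43 at index 4, swap → [22, 43, 24, 93, 87]
extract-min → returns 22:
  remove root 22; move last element 87 to root → [87, 43, 24, 93]
  87 vs smaller child 24 at index 2, swap → [24, 43, 87, 93]
extract-min → returns 24:
  remove root 24; move last element 93 to root → [93, 43, 87]
  93 vs smaller child 43 at index 1, swap → [43, 93, 87]
insert 99:
  append 99 at index 3 → [43, 93, 87, 99] (no swap needed)

[43, 93, 87, 99]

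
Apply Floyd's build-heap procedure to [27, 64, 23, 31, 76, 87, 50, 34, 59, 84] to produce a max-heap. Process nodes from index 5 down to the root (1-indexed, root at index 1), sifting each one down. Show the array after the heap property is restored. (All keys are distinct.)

[87, 84, 50, 59, 76, 23, 27, 34, 31, 64]

sift down from index 5:
  76 vs only child 84 at index 10, swap → [27, 64, 23, 31, 84, 87, 50, 34, 59, 76]
sift down from index 4:
  31 vs larger child 59 at index 9, swap → [27, 64, 23, 59, 84, 87, 50, 34, 31, 76]
sift down from index 3:
  23 vs larger child 87 at index 6, swap → [27, 64, 87, 59, 84, 23, 50, 34, 31, 76]
sift down from index 2:
  64 vs larger child 84 at index 5, swap → [27, 84, 87, 59, 64, 23, 50, 34, 31, 76]
  64 vs only child 76 at index 10, swap → [27, 84, 87, 59, 76, 23, 50, 34, 31, 64]
sift down from index 1:
  27 vs larger child 87 at index 3, swap → [87, 84, 27, 59, 76, 23, 50, 34, 31, 64]
  27 vs larger child 50 at index 7, swap → [87, 84, 50, 59, 76, 23, 27, 34, 31, 64]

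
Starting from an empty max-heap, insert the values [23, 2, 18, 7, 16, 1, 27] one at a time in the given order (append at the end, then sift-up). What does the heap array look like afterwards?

[27, 16, 23, 2, 7, 1, 18]

Insert 23:
  append 23 at index 0 → [23] (no swap needed)
Insert 2:
  append 2 at index 1 → [23, 2] (no swap needed)
Insert 18:
  append 18 at index 2 → [23, 2, 18] (no swap needed)
Insert 7:
  append 7 at index 3 → [23, 2, 18, 7]
  7 > parent 2 at index 1, swap → [23, 7, 18, 2]
Insert 16:
  append 16 at index 4 → [23, 7, 18, 2, 16]
  16 > parent 7 at index 1, swap → [23, 16, 18, 2, 7]
Insert 1:
  append 1 at index 5 → [23, 16, 18, 2, 7, 1] (no swap needed)
Insert 27:
  append 27 at index 6 → [23, 16, 18, 2, 7, 1, 27]
  27 > parent 18 at index 2, swap → [23, 16, 27, 2, 7, 1, 18]
  27 > parent 23 at index 0, swap → [27, 16, 23, 2, 7, 1, 18]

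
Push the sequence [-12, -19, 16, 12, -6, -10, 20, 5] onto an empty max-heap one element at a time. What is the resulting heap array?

[20, 12, 16, 5, -6, -12, -10, -19]

Insert -12:
  append -12 at index 0 → [-12] (no swap needed)
Insert -19:
  append -19 at index 1 → [-12, -19] (no swap needed)
Insert 16:
  append 16 at index 2 → [-12, -19, 16]
  16 > parent -12 at index 0, swap → [16, -19, -12]
Insert 12:
  append 12 at index 3 → [16, -19, -12, 12]
  12 > parent -19 at index 1, swap → [16, 12, -12, -19]
Insert -6:
  append -6 at index 4 → [16, 12, -12, -19, -6] (no swap needed)
Insert -10:
  append -10 at index 5 → [16, 12, -12, -19, -6, -10]
  -10 > parent -12 at index 2, swap → [16, 12, -10, -19, -6, -12]
Insert 20:
  append 20 at index 6 → [16, 12, -10, -19, -6, -12, 20]
  20 > parent -10 at index 2, swap → [16, 12, 20, -19, -6, -12, -10]
  20 > parent 16 at index 0, swap → [20, 12, 16, -19, -6, -12, -10]
Insert 5:
  append 5 at index 7 → [20, 12, 16, -19, -6, -12, -10, 5]
  5 > parent -19 at index 3, swap → [20, 12, 16, 5, -6, -12, -10, -19]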